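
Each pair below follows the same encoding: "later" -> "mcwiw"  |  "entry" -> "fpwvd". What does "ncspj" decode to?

In later: l→m is +1, a→c is +2, t→w is +3, e→i is +4 — the shift increases by 1 each position. The shift increases by 1 at each position, starting from +1: 1, 2, 3, ….
Reversing it on ncspj: n−1=m, c−2=a, s−3=p, p−4=l, j−5=e.

maple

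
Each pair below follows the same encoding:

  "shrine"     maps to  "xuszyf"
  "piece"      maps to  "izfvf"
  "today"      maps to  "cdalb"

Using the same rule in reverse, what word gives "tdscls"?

mortar

Each letter's alphabet position (a=0..z=25) is mapped through 5·x+11 mod 26 — an affine cipher.
Reversing it on tdscls: t(19)→21·(19−11)≡12=m; d(3)→21·(3−11)≡14=o; s(18)→21·(18−11)≡17=r; c(2)→21·(2−11)≡19=t; l(11)→21·(11−11)≡0=a; s(18)→21·(18−11)≡17=r (all mod 26).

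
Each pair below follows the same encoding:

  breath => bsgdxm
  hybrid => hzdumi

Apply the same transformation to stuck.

Each letter shifts forward by its position index (0, 1, 2, …) — the shift grows by one for each successive letter.
Applying it to stuck: s+0=s, t+1=u, u+2=w, c+3=f, k+4=o.

suwfo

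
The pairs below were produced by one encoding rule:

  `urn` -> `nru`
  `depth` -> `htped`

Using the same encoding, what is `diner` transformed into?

renid

The output letters match the input read backwards: urn reversed is nru. The word is simply reversed.
Applying it to diner: reverse → renid.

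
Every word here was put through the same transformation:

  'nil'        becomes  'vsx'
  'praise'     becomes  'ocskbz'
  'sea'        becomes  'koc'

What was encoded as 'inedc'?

Read the word backwards and shift each letter +10.
Undoing it on inedc: shift back: i−10=y, n−10=d, e−10=u, d−10=t, c−10=s → yduts; then reverse → study.

study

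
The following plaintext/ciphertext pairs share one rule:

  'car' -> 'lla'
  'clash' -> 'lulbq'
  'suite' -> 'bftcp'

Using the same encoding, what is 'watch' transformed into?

flclq

Two shifts are in play — +11 for a/e/i/o/u, +9 for every other letter.
On watch: w(cons)+9=f, a(vowel)+11=l, t(cons)+9=c, c(cons)+9=l, h(cons)+9=q.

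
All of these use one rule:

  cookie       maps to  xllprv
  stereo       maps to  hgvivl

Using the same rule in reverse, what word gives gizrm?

train

Each pair mirrors across the alphabet (c↔x, o↔l, o↔l): positions sum to 25. Letters are reflected about the middle of the alphabet (position → 25−position): Atbash.
Reversing it on gizrm: g↔t, i↔r, z↔a, r↔i, m↔n.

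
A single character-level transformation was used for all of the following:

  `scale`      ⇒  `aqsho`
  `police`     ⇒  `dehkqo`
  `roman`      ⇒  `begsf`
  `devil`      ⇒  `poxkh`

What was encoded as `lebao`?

horse

s(18)→a(0) and c(2)→q(16) fit y≡25x+18 (mod 26); the inverse of 25 mod 26 is 25. Treating letters as 0–25, the rule is x ↦ 25x + 18 (mod 26).
Undoing it on lebao: l(11)→25·(11−18)≡7=h; e(4)→25·(4−18)≡14=o; b(1)→25·(1−18)≡17=r; a(0)→25·(0−18)≡18=s; o(14)→25·(14−18)≡4=e (all mod 26).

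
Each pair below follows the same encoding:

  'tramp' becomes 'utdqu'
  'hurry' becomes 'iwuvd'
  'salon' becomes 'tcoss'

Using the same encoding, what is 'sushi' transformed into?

In tramp: t→u is +1, r→t is +2, a→d is +3, m→q is +4 — the shift increases by 1 each position. Letter i (0-indexed) is shifted by i+1, so successive shifts are 1, 2, 3, ….
Applying it to sushi: s+1=t, u+2=w, s+3=v, h+4=l, i+5=n.

twvln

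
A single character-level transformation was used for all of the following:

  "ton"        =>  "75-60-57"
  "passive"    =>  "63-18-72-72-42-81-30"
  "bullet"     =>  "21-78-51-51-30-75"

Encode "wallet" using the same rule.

t(#20)→75 and o(#15)→60: differences scale by 3, so n = 3·pos + 15. The formula is n = 3×(alphabet index, a=1) + 15.
Applying it to wallet: w=23→84, a=1→18, l=12→51, l=12→51, e=5→30, t=20→75.

84-18-51-51-30-75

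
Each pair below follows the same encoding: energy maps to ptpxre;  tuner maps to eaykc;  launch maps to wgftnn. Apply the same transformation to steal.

dzpgw

It's a Vigenère-style cipher with numeric key [11,6]: position i shifts by key[i mod 2].
For steal: s+11=d, t+6=z, e+11=p, a+6=g, l+11=w.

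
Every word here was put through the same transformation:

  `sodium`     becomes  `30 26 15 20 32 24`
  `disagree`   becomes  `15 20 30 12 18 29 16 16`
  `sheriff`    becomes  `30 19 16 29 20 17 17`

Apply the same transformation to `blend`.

13 23 16 25 15

s is letter #19 and maps to 30: an offset of 11. Letters become their 1-based position plus 11 (so a→12, b→13, …).
On blend: b=2→13, l=12→23, e=5→16, n=14→25, d=4→15.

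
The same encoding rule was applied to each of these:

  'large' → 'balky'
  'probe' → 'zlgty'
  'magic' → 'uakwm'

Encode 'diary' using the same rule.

This is an affine cipher: with a=0,…,z=25, each position x becomes (19x+0) mod 26.
On diary: d(3)→19·3+0≡5=f; i(8)→19·8+0≡22=w; a(0)→19·0+0≡0=a; r(17)→19·17+0≡11=l; y(24)→19·24+0≡14=o (all mod 26).

fwalo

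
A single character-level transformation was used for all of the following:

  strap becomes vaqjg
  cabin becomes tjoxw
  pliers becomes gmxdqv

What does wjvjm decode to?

s(18)→v(21) and t(19)→a(0) fit y≡5x+9 (mod 26); the inverse of 5 mod 26 is 21. Treating letters as 0–25, the rule is x ↦ 5x + 9 (mod 26).
Decoding wjvjm: w(22)→21·(22−9)≡13=n; j(9)→21·(9−9)≡0=a; v(21)→21·(21−9)≡18=s; j(9)→21·(9−9)≡0=a; m(12)→21·(12−9)≡11=l (all mod 26).

nasal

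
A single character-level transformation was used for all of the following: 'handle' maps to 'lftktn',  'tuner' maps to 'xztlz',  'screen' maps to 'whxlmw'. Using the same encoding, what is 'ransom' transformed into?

Each letter shifts forward by (position + 4), i.e. 4, 5, 6, … — the shift grows by one for each successive letter.
On ransom: r+4=v, a+5=f, n+6=t, s+7=z, o+8=w, m+9=v.

vftzwv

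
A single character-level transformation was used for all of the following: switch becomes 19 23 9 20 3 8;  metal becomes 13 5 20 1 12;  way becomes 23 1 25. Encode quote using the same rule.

s is letter #19 and maps to 19: an offset of 0. Each letter is replaced by its alphabet position (a=1, b=2, …, z=26).
On quote: q=17→17, u=21→21, o=15→15, t=20→20, e=5→5.

17 21 15 20 5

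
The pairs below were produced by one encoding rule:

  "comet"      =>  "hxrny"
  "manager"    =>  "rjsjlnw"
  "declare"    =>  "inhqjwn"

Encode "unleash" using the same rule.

dsqnjxm

Two shifts are in play — +9 for a/e/i/o/u, +5 for every other letter.
Applying it to unleash: u(vowel)+9=d, n(cons)+5=s, l(cons)+5=q, e(vowel)+9=n, a(vowel)+9=j, s(cons)+5=x, h(cons)+5=m.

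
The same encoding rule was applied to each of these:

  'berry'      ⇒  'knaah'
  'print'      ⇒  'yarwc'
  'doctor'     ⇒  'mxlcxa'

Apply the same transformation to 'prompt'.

Compare letters: b→k is +9, e→n is +9, r→a is +9 — a constant shift. Each letter is shifted forward by 9 in the alphabet (a Caesar shift of +9).
Applying it to prompt: p+9=y, r+9=a, o+9=x, m+9=v, p+9=y, t+9=c.

yaxvyc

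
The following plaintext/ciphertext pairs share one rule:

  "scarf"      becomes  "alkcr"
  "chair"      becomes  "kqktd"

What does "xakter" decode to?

praise

The shift increases by 1 at each position, starting from +8: 8, 9, 10, ….
Reversing it on xakter: x−8=p, a−9=r, k−10=a, t−11=i, e−12=s, r−13=e.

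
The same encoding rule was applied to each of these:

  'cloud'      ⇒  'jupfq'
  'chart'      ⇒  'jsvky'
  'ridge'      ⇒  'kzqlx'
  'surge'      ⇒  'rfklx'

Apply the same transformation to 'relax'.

c(2)→j(9) and l(11)→u(20) fit y≡7x+21 (mod 26); the inverse of 7 mod 26 is 15. This is an affine cipher: with a=0,…,z=25, each position x becomes (7x+21) mod 26.
For relax: r(17)→7·17+21≡10=k; e(4)→7·4+21≡23=x; l(11)→7·11+21≡20=u; a(0)→7·0+21≡21=v; x(23)→7·23+21≡0=a (all mod 26).

kxuva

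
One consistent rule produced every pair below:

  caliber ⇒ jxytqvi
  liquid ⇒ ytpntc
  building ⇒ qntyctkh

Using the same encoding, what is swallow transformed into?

c(2)→j(9) and a(0)→x(23) fit y≡19x+23 (mod 26); the inverse of 19 mod 26 is 11. Treating letters as 0–25, the rule is x ↦ 19x + 23 (mod 26).
Applying it to swallow: s(18)→19·18+23≡1=b; w(22)→19·22+23≡25=z; a(0)→19·0+23≡23=x; l(11)→19·11+23≡24=y; l(11)→19·11+23≡24=y; o(14)→19·14+23≡3=d; w(22)→19·22+23≡25=z (all mod 26).

bzxyydz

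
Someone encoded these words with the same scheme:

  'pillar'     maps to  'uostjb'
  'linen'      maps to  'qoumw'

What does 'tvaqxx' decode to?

option

In pillar: p→u is +5, i→o is +6, l→s is +7, l→t is +8 — the shift increases by 1 each position. The shift increases by 1 at each position, starting from +5: 5, 6, 7, ….
Decoding tvaqxx: t−5=o, v−6=p, a−7=t, q−8=i, x−9=o, x−10=n.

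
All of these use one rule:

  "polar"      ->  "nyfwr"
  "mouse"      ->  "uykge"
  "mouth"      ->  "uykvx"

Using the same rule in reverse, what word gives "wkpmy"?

Treating letters as 0–25, the rule is x ↦ 15x + 22 (mod 26).
Decoding wkpmy: w(22)→7·(22−22)≡0=a; k(10)→7·(10−22)≡20=u; p(15)→7·(15−22)≡3=d; m(12)→7·(12−22)≡8=i; y(24)→7·(24−22)≡14=o (all mod 26).

audio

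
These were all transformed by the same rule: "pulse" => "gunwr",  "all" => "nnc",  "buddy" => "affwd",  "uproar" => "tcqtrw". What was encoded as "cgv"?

tea

Two steps: reverse the string, then apply a Caesar shift of +2.
Reversing it on cgv: shift back: c−2=a, g−2=e, v−2=t → aet; then reverse → tea.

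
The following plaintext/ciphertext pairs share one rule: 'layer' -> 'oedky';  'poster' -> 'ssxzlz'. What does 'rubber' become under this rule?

uyghlz

Each letter shifts forward by (position + 3), i.e. 3, 4, 5, … — the shift grows by one for each successive letter.
Applying it to rubber: r+3=u, u+4=y, b+5=g, b+6=h, e+7=l, r+8=z.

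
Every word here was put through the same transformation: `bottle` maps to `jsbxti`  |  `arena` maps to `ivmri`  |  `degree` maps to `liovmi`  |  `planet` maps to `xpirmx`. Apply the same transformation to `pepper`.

Shifts by position in bottle: pos 0: b→j (+8), pos 1: o→s (+4), pos 2: t→b (+8), pos 3: t→x (+4) — repeating every 2. The shifts repeat in a cycle of length 2: positions 0,1,… shift by +8, +4, then the pattern repeats.
On pepper: p+8=x, e+4=i, p+8=x, p+4=t, e+8=m, r+4=v.

xixtmv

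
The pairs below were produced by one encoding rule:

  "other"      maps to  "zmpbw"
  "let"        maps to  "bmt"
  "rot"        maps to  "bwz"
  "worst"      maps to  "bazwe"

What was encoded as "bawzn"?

The output letters match the input read backwards, each shifted +8: other reversed is rehto. Read the word backwards and shift each letter +8.
Undoing it on bawzn: shift back: b−8=t, a−8=s, w−8=o, z−8=r, n−8=f → tsorf; then reverse → frost.

frost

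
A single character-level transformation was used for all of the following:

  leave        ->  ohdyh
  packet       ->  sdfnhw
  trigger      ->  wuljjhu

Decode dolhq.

alien

Compare letters: l→o is +3, e→h is +3, a→d is +3 — a constant shift. This is a Caesar cipher with shift 3.
Reversing it on dolhq: d−3=a, o−3=l, l−3=i, h−3=e, q−3=n.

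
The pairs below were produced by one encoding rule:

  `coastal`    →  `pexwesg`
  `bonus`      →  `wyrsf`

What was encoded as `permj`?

The output letters match the input read backwards, each shifted +4: coastal reversed is latsaoc. The word is reversed, then every letter is shifted forward by 4.
Reversing it on permj: shift back: p−4=l, e−4=a, r−4=n, m−4=i, j−4=f → lanif; then reverse → final.

final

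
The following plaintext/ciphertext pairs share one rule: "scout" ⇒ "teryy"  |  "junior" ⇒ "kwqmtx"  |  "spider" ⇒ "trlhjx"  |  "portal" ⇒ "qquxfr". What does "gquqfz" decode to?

In scout: s→t is +1, c→e is +2, o→r is +3, u→y is +4 — the shift increases by 1 each position. Letter i (0-indexed) is shifted by i+1, so successive shifts are 1, 2, 3, ….
Undoing it on gquqfz: g−1=f, q−2=o, u−3=r, q−4=m, f−5=a, z−6=t.

format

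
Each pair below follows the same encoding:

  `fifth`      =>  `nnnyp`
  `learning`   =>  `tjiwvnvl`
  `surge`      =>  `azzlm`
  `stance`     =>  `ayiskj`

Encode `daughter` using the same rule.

Shifts by position in fifth: pos 0: f→n (+8), pos 1: i→n (+5), pos 2: f→n (+8), pos 3: t→y (+5) — repeating every 2. A repeating key of period 2 is used — shifts +8, +5 over and over.
On daughter: d+8=l, a+5=f, u+8=c, g+5=l, h+8=p, t+5=y, e+8=m, r+5=w.

lfclpymw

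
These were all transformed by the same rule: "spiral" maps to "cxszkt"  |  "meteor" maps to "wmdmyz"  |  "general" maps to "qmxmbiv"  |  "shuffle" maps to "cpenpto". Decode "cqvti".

silly

Shifts by position in spiral: pos 0: s→c (+10), pos 1: p→x (+8), pos 2: i→s (+10), pos 3: r→z (+8) — repeating every 2. A repeating key of period 2 is used — shifts +10, +8 over and over.
Decoding cqvti: c−10=s, q−8=i, v−10=l, t−8=l, i−10=y.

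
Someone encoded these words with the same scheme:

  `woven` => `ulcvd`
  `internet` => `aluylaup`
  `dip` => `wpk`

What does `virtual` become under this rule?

The output letters match the input read backwards, each shifted +7: woven reversed is nevow. Two steps: reverse the string, then apply a Caesar shift of +7.
For virtual: reverse → lautriv; then shift: l+7=s, a+7=h, u+7=b, t+7=a, r+7=y, i+7=p, v+7=c.

shbaypc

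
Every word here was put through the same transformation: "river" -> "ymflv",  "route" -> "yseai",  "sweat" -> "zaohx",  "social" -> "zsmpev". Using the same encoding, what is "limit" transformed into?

It's a Vigenère-style cipher with numeric key [7,4,10]: position i shifts by key[i mod 3].
Applying it to limit: l+7=s, i+4=m, m+10=w, i+7=p, t+4=x.

smwpx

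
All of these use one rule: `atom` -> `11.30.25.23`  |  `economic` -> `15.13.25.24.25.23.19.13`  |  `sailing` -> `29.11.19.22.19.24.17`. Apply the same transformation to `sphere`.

a is letter #1 and maps to 11: an offset of 10. Letters become their 1-based position plus 10 (so a→11, b→12, …).
For sphere: s=19→29, p=16→26, h=8→18, e=5→15, r=18→28, e=5→15.

29.26.18.15.28.15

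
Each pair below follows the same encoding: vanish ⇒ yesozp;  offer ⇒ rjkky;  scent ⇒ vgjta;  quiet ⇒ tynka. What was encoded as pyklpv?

Letter i (0-indexed) is shifted by i+3, so successive shifts are 3, 4, 5, ….
Reversing it on pyklpv: p−3=m, y−4=u, k−5=f, l−6=f, p−7=i, v−8=n.

muffin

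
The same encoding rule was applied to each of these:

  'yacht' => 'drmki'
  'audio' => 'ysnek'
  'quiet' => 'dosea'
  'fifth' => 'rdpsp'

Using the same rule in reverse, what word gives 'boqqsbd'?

trigger

The output letters match the input read backwards, each shifted +10: yacht reversed is thcay. Two steps: reverse the string, then apply a Caesar shift of +10.
Undoing it on boqqsbd: shift back: b−10=r, o−10=e, q−10=g, q−10=g, s−10=i, b−10=r, d−10=t → reggirt; then reverse → trigger.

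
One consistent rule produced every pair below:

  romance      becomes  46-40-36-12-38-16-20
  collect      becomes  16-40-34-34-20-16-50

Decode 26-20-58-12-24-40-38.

r(#18)→46 and o(#15)→40: differences scale by 2, so n = 2·pos + 10. With a=1..z=26, the number is 2·pos + 10.
Decoding 26-20-58-12-24-40-38: 26→(26−10)÷2=8=h, 20→(20−10)÷2=5=e, 58→(58−10)÷2=24=x, 12→(12−10)÷2=1=a, 24→(24−10)÷2=7=g, 40→(40−10)÷2=15=o, 38→(38−10)÷2=14=n.

hexagon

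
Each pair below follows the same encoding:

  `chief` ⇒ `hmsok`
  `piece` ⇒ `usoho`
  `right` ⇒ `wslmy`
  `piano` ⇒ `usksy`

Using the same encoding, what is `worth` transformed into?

bywym

The shift depends on letter class: consonant c→h is +5, but vowel i→s is +10. Vowels shift forward by 10 and consonants shift forward by 5.
Applying it to worth: w(cons)+5=b, o(vowel)+10=y, r(cons)+5=w, t(cons)+5=y, h(cons)+5=m.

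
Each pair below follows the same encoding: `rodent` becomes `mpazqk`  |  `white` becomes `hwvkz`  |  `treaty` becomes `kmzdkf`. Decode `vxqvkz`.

ignite

This is an affine cipher: with a=0,…,z=25, each position x becomes (25x+3) mod 26.
Decoding vxqvkz: v(21)→25·(21−3)≡8=i; x(23)→25·(23−3)≡6=g; q(16)→25·(16−3)≡13=n; v(21)→25·(21−3)≡8=i; k(10)→25·(10−3)≡19=t; z(25)→25·(25−3)≡4=e (all mod 26).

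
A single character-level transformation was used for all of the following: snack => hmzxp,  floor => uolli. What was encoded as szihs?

harsh

Each pair mirrors across the alphabet (s↔h, n↔m, a↔z): positions sum to 25. Each letter is replaced by its mirror in the alphabet: a↔z, b↔y, c↔x, and so on (the Atbash cipher).
Reversing it on szihs: s↔h, z↔a, i↔r, h↔s, s↔h.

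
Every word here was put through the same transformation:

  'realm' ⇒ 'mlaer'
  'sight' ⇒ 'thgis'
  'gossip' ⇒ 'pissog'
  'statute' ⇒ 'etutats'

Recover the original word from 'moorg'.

groom

The output letters match the input read backwards: realm reversed is mlaer. The word is simply reversed.
Undoing it on moorg: then reverse → groom.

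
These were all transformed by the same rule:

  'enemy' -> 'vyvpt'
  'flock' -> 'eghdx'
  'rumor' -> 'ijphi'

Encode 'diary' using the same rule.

e(4)→v(21) and n(13)→y(24) fit y≡9x+11 (mod 26); the inverse of 9 mod 26 is 3. Each letter's alphabet position (a=0..z=25) is mapped through 9·x+11 mod 26 — an affine cipher.
For diary: d(3)→9·3+11≡12=m; i(8)→9·8+11≡5=f; a(0)→9·0+11≡11=l; r(17)→9·17+11≡8=i; y(24)→9·24+11≡19=t (all mod 26).

mflit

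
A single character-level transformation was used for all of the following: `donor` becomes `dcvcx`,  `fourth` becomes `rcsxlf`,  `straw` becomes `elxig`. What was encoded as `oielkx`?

master

d(3)→d(3) and o(14)→c(2) fit y≡7x+8 (mod 26); the inverse of 7 mod 26 is 15. Treating letters as 0–25, the rule is x ↦ 7x + 8 (mod 26).
Decoding oielkx: o(14)→15·(14−8)≡12=m; i(8)→15·(8−8)≡0=a; e(4)→15·(4−8)≡18=s; l(11)→15·(11−8)≡19=t; k(10)→15·(10−8)≡4=e; x(23)→15·(23−8)≡17=r (all mod 26).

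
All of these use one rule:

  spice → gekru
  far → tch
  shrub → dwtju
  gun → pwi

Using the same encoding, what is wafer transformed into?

The output letters match the input read backwards, each shifted +2: spice reversed is ecips. Read the word backwards and shift each letter +2.
On wafer: reverse → refaw; then shift: r+2=t, e+2=g, f+2=h, a+2=c, w+2=y.

tghcy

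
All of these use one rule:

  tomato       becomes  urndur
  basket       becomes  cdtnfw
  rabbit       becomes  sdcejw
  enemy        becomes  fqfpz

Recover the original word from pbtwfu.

Shifts by position in tomato: pos 0: t→u (+1), pos 1: o→r (+3), pos 2: m→n (+1), pos 3: a→d (+3) — repeating every 2. A repeating key of period 2 is used — shifts +1, +3 over and over.
Decoding pbtwfu: p−1=o, b−3=y, t−1=s, w−3=t, f−1=e, u−3=r.

oyster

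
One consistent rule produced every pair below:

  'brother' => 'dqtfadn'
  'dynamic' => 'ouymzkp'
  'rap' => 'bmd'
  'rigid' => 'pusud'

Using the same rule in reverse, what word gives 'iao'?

cow

The output letters match the input read backwards, each shifted +12: brother reversed is rehtorb. Read the word backwards and shift each letter +12.
Reversing it on iao: shift back: i−12=w, a−12=o, o−12=c → woc; then reverse → cow.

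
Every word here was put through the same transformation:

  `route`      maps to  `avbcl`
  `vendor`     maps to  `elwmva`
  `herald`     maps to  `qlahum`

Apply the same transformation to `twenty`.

cflwch

The shift depends on letter class: consonant r→a is +9, but vowel o→v is +7. The rule splits by letter class: vowels +7, consonants +9.
On twenty: t(cons)+9=c, w(cons)+9=f, e(vowel)+7=l, n(cons)+9=w, t(cons)+9=c, y(cons)+9=h.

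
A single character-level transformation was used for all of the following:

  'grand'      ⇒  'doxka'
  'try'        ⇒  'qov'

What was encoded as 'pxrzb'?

Compare letters: g→d is +23, r→o is +23, a→x is +23 — a constant shift. It's a constant shift of +23 (ROT23).
Undoing it on pxrzb: p−23=s, x−23=a, r−23=u, z−23=c, b−23=e.

sauce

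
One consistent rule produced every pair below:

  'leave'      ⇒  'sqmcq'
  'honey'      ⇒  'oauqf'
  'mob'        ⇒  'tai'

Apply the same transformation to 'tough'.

Vowels shift forward by 12 and consonants shift forward by 7.
On tough: t(cons)+7=a, o(vowel)+12=a, u(vowel)+12=g, g(cons)+7=n, h(cons)+7=o.

aagno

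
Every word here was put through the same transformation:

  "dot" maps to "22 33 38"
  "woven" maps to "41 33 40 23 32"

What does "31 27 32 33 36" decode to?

minor

d is letter #4 and maps to 22: an offset of 18. The number is (letter's place in the alphabet, a=1) + 18.
Undoing it on 31 27 32 33 36: 31→(31−18)÷1=13=m, 27→(27−18)÷1=9=i, 32→(32−18)÷1=14=n, 33→(33−18)÷1=15=o, 36→(36−18)÷1=18=r.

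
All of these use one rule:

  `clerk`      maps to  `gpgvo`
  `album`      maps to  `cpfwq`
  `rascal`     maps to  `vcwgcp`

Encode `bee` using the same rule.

fgg

The shift depends on letter class: consonant c→g is +4, but vowel e→g is +2. The rule splits by letter class: vowels +2, consonants +4.
Applying it to bee: b(cons)+4=f, e(vowel)+2=g, e(vowel)+2=g.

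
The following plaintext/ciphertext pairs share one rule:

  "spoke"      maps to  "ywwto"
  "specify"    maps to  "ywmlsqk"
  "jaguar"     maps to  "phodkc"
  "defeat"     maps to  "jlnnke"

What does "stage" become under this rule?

yaipo

In spoke: s→y is +6, p→w is +7, o→w is +8, k→t is +9 — the shift increases by 1 each position. Each letter shifts forward by (position + 6), i.e. 6, 7, 8, … — the shift grows by one for each successive letter.
For stage: s+6=y, t+7=a, a+8=i, g+9=p, e+10=o.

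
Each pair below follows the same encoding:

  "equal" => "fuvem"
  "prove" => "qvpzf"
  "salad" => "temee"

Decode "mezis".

Shifts by position in equal: pos 0: e→f (+1), pos 1: q→u (+4), pos 2: u→v (+1), pos 3: a→e (+4) — repeating every 2. The shifts repeat in a cycle of length 2: positions 0,1,… shift by +1, +4, then the pattern repeats.
Undoing it on mezis: m−1=l, e−4=a, z−1=y, i−4=e, s−1=r.

layer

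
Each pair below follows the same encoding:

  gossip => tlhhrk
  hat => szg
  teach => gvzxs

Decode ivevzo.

Letters are reflected about the middle of the alphabet (position → 25−position): Atbash.
Decoding ivevzo: i↔r, v↔e, e↔v, v↔e, z↔a, o↔l.

reveal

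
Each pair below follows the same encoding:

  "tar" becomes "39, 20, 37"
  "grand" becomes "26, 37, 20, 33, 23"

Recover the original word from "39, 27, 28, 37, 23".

t is letter #20 and maps to 39: an offset of 19. The number is (letter's place in the alphabet, a=1) + 19.
Undoing it on 39, 27, 28, 37, 23: 39→(39−19)÷1=20=t, 27→(27−19)÷1=8=h, 28→(28−19)÷1=9=i, 37→(37−19)÷1=18=r, 23→(23−19)÷1=4=d.

third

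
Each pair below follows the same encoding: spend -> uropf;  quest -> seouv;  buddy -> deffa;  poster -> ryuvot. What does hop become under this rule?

jyr

The shift depends on letter class: consonant s→u is +2, but vowel e→o is +10. The rule splits by letter class: vowels +10, consonants +2.
For hop: h(cons)+2=j, o(vowel)+10=y, p(cons)+2=r.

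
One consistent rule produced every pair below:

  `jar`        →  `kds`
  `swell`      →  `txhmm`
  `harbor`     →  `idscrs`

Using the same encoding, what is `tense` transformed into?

The shift depends on letter class: consonant j→k is +1, but vowel a→d is +3. Two shifts are in play — +3 for a/e/i/o/u, +1 for every other letter.
Applying it to tense: t(cons)+1=u, e(vowel)+3=h, n(cons)+1=o, s(cons)+1=t, e(vowel)+3=h.

uhoth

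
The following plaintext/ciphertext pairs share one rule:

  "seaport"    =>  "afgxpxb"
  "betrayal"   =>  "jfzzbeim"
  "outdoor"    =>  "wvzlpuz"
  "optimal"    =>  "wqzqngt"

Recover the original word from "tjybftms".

listener

Shifts by position in seaport: pos 0: s→a (+8), pos 1: e→f (+1), pos 2: a→g (+6), pos 3: p→x (+8), pos 4: o→p (+1), pos 5: r→x (+6) — repeating every 3. It's a Vigenère-style cipher with numeric key [8,1,6]: position i shifts by key[i mod 3].
Reversing it on tjybftms: t−8=l, j−1=i, y−6=s, b−8=t, f−1=e, t−6=n, m−8=e, s−1=r.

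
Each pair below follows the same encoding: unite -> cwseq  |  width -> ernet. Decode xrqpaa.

pigeon

Letter i (0-indexed) is shifted by i+8, so successive shifts are 8, 9, 10, ….
Decoding xrqpaa: x−8=p, r−9=i, q−10=g, p−11=e, a−12=o, a−13=n.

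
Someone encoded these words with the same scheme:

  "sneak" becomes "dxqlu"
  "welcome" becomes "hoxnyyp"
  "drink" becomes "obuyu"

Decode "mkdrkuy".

bargain

A repeating key of period 3 is used — shifts +11, +10, +12 over and over.
Undoing it on mkdrkuy: m−11=b, k−10=a, d−12=r, r−11=g, k−10=a, u−12=i, y−11=n.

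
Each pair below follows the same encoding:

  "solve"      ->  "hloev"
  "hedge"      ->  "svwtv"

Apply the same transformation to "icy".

rxb

Each pair mirrors across the alphabet (s↔h, o↔l, l↔o): positions sum to 25. Each letter is replaced by its mirror in the alphabet: a↔z, b↔y, c↔x, and so on (the Atbash cipher).
Applying it to icy: i↔r, c↔x, y↔b.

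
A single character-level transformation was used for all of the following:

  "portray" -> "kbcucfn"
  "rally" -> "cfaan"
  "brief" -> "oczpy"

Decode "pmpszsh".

evening

p(15)→k(10) and o(14)→b(1) fit y≡9x+5 (mod 26); the inverse of 9 mod 26 is 3. This is an affine cipher: with a=0,…,z=25, each position x becomes (9x+5) mod 26.
Decoding pmpszsh: p(15)→3·(15−5)≡4=e; m(12)→3·(12−5)≡21=v; p(15)→3·(15−5)≡4=e; s(18)→3·(18−5)≡13=n; z(25)→3·(25−5)≡8=i; s(18)→3·(18−5)≡13=n; h(7)→3·(7−5)≡6=g (all mod 26).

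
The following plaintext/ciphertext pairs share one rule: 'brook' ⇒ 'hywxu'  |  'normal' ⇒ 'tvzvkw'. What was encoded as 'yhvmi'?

Letter i (0-indexed) is shifted by i+6, so successive shifts are 6, 7, 8, ….
Undoing it on yhvmi: y−6=s, h−7=a, v−8=n, m−9=d, i−10=y.

sandy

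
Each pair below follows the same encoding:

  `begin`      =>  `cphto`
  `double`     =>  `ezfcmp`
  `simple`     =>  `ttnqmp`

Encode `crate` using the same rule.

The shift depends on letter class: consonant b→c is +1, but vowel e→p is +11. The rule splits by letter class: vowels +11, consonants +1.
Applying it to crate: c(cons)+1=d, r(cons)+1=s, a(vowel)+11=l, t(cons)+1=u, e(vowel)+11=p.

dslup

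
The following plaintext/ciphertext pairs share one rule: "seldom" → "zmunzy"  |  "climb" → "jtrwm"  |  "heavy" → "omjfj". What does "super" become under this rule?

In seldom: s→z is +7, e→m is +8, l→u is +9, d→n is +10 — the shift increases by 1 each position. The shift increases by 1 at each position, starting from +7: 7, 8, 9, ….
For super: s+7=z, u+8=c, p+9=y, e+10=o, r+11=c.

zcyoc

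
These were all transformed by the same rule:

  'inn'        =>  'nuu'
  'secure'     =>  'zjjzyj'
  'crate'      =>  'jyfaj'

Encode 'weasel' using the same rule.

djfzjs

Vowels shift forward by 5 and consonants shift forward by 7.
On weasel: w(cons)+7=d, e(vowel)+5=j, a(vowel)+5=f, s(cons)+7=z, e(vowel)+5=j, l(cons)+7=s.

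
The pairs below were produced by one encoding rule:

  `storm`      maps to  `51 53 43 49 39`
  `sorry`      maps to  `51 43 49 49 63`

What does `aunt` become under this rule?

15 55 41 53

s(#19)→51 and t(#20)→53: differences scale by 2, so n = 2·pos + 13. Each letter becomes 2×(its alphabet position, a=1..z=26) + 13.
Applying it to aunt: a=1→15, u=21→55, n=14→41, t=20→53.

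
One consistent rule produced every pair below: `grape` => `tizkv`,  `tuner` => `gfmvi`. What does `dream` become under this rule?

wivzn

Letters are reflected about the middle of the alphabet (position → 25−position): Atbash.
On dream: d↔w, r↔i, e↔v, a↔z, m↔n.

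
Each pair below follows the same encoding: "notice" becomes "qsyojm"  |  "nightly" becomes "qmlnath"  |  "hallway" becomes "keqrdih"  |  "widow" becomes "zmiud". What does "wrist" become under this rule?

In notice: n→q is +3, o→s is +4, t→y is +5, i→o is +6 — the shift increases by 1 each position. Each letter shifts forward by (position + 3), i.e. 3, 4, 5, … — the shift grows by one for each successive letter.
On wrist: w+3=z, r+4=v, i+5=n, s+6=y, t+7=a.

zvnya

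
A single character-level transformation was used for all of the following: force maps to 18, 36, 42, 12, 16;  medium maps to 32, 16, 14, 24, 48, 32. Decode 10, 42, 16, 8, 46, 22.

The formula is n = 2×(alphabet index, a=1) + 6.
Reversing it on 10, 42, 16, 8, 46, 22: 10→(10−6)÷2=2=b, 42→(42−6)÷2=18=r, 16→(16−6)÷2=5=e, 8→(8−6)÷2=1=a, 46→(46−6)÷2=20=t, 22→(22−6)÷2=8=h.

breath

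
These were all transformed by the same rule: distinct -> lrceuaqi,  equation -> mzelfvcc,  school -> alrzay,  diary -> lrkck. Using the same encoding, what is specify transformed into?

ayonusm

In distinct: d→l is +8, i→r is +9, s→c is +10, t→e is +11 — the shift increases by 1 each position. The shift increases by 1 at each position, starting from +8: 8, 9, 10, ….
On specify: s+8=a, p+9=y, e+10=o, c+11=n, i+12=u, f+13=s, y+14=m.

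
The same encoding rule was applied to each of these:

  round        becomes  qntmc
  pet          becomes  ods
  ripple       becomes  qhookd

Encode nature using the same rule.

mzstqd

Compare letters: r→q is +25, o→n is +25, u→t is +25 — a constant shift. It's a constant shift of +25 (ROT25).
For nature: n+25=m, a+25=z, t+25=s, u+25=t, r+25=q, e+25=d.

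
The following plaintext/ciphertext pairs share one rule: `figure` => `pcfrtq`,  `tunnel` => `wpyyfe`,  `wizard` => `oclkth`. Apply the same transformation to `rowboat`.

The output letters match the input read backwards, each shifted +11: figure reversed is erugif. The word is reversed, then every letter is shifted forward by 11.
Applying it to rowboat: reverse → taobwor; then shift: t+11=e, a+11=l, o+11=z, b+11=m, w+11=h, o+11=z, r+11=c.

elzmhzc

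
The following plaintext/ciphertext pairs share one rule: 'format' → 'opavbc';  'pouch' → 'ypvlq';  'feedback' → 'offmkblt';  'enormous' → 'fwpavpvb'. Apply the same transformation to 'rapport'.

abyypac

The rule splits by letter class: vowels +1, consonants +9.
Applying it to rapport: r(cons)+9=a, a(vowel)+1=b, p(cons)+9=y, p(cons)+9=y, o(vowel)+1=p, r(cons)+9=a, t(cons)+9=c.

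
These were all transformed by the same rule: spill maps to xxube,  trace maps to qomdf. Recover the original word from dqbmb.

Two steps: reverse the string, then apply a Caesar shift of +12.
Decoding dqbmb: shift back: d−12=r, q−12=e, b−12=p, m−12=a, b−12=p → repap; then reverse → paper.

paper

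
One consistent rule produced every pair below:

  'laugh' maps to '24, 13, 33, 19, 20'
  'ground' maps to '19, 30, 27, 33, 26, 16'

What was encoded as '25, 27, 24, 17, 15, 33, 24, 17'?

molecule

l is letter #12 and maps to 24: an offset of 12. The number is (letter's place in the alphabet, a=1) + 12.
Undoing it on 25, 27, 24, 17, 15, 33, 24, 17: 25→(25−12)÷1=13=m, 27→(27−12)÷1=15=o, 24→(24−12)÷1=12=l, 17→(17−12)÷1=5=e, 15→(15−12)÷1=3=c, 33→(33−12)÷1=21=u, 24→(24−12)÷1=12=l, 17→(17−12)÷1=5=e.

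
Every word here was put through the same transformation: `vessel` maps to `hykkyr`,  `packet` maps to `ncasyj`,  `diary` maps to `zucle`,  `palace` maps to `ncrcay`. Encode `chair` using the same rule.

v(21)→h(7) and e(4)→y(24) fit y≡25x+2 (mod 26); the inverse of 25 mod 26 is 25. This is an affine cipher: with a=0,…,z=25, each position x becomes (25x+2) mod 26.
For chair: c(2)→25·2+2≡0=a; h(7)→25·7+2≡21=v; a(0)→25·0+2≡2=c; i(8)→25·8+2≡20=u; r(17)→25·17+2≡11=l (all mod 26).

avcul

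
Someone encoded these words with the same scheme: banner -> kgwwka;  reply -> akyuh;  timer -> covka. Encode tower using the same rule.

cufka

The shift depends on letter class: consonant b→k is +9, but vowel a→g is +6. Vowels shift forward by 6 and consonants shift forward by 9.
Applying it to tower: t(cons)+9=c, o(vowel)+6=u, w(cons)+9=f, e(vowel)+6=k, r(cons)+9=a.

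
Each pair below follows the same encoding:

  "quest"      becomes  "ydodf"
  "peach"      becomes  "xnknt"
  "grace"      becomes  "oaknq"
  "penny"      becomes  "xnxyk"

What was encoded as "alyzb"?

scoop

In quest: q→y is +8, u→d is +9, e→o is +10, s→d is +11 — the shift increases by 1 each position. The shift increases by 1 at each position, starting from +8: 8, 9, 10, ….
Undoing it on alyzb: a−8=s, l−9=c, y−10=o, z−11=o, b−12=p.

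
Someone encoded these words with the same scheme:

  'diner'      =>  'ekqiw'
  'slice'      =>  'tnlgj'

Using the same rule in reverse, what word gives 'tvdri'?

In diner: d→e is +1, i→k is +2, n→q is +3, e→i is +4 — the shift increases by 1 each position. Letter i (0-indexed) is shifted by i+1, so successive shifts are 1, 2, 3, ….
Decoding tvdri: t−1=s, v−2=t, d−3=a, r−4=n, i−5=d.

stand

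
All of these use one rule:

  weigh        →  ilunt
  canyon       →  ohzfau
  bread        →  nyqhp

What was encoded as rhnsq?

Shifts by position in weigh: pos 0: w→i (+12), pos 1: e→l (+7), pos 2: i→u (+12), pos 3: g→n (+7) — repeating every 2. A repeating key of period 2 is used — shifts +12, +7 over and over.
Undoing it on rhnsq: r−12=f, h−7=a, n−12=b, s−7=l, q−12=e.

fable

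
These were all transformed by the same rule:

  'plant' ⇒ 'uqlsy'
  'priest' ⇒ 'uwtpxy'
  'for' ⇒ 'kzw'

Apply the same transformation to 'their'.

The shift depends on letter class: consonant p→u is +5, but vowel a→l is +11. Two shifts are in play — +11 for a/e/i/o/u, +5 for every other letter.
For their: t(cons)+5=y, h(cons)+5=m, e(vowel)+11=p, i(vowel)+11=t, r(cons)+5=w.

ymptw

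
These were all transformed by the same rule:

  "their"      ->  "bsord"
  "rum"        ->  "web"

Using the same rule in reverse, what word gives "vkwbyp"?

The word is reversed, then every letter is shifted forward by 10.
Reversing it on vkwbyp: shift back: v−10=l, k−10=a, w−10=m, b−10=r, y−10=o, p−10=f → lamrof; then reverse → formal.

formal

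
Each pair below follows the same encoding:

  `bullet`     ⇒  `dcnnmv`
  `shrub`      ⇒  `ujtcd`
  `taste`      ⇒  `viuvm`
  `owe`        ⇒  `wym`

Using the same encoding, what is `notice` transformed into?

pwvqem

The shift depends on letter class: consonant b→d is +2, but vowel u→c is +8. Vowels shift forward by 8 and consonants shift forward by 2.
On notice: n(cons)+2=p, o(vowel)+8=w, t(cons)+2=v, i(vowel)+8=q, c(cons)+2=e, e(vowel)+8=m.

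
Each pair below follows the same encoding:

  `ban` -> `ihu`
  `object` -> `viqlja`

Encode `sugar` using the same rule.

zbnhy

Compare letters: b→i is +7, a→h is +7, n→u is +7 — a constant shift. Every letter moves 7 places later in the alphabet, wrapping around z→a.
On sugar: s+7=z, u+7=b, g+7=n, a+7=h, r+7=y.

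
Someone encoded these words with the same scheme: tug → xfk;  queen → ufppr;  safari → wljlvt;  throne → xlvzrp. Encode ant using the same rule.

lrx

Vowels shift forward by 11 and consonants shift forward by 4.
Applying it to ant: a(vowel)+11=l, n(cons)+4=r, t(cons)+4=x.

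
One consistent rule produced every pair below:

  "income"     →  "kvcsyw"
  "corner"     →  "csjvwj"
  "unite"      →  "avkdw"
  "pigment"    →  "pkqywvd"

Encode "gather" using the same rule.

qidnwj

Treating letters as 0–25, the rule is x ↦ 23x + 8 (mod 26).
Applying it to gather: g(6)→23·6+8≡16=q; a(0)→23·0+8≡8=i; t(19)→23·19+8≡3=d; h(7)→23·7+8≡13=n; e(4)→23·4+8≡22=w; r(17)→23·17+8≡9=j (all mod 26).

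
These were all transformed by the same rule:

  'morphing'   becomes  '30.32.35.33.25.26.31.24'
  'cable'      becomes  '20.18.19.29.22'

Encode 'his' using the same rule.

25.26.36

Letters become their 1-based position plus 17 (so a→18, b→19, …).
For his: h=8→25, i=9→26, s=19→36.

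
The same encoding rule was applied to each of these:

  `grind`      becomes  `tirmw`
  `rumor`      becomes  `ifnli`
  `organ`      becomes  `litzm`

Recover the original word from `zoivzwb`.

Each pair mirrors across the alphabet (g↔t, r↔i, i↔r): positions sum to 25. Each letter is replaced by its mirror in the alphabet: a↔z, b↔y, c↔x, and so on (the Atbash cipher).
Undoing it on zoivzwb: z↔a, o↔l, i↔r, v↔e, z↔a, w↔d, b↔y.

already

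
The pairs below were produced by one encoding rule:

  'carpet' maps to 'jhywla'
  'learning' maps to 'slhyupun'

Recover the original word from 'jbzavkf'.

custody

Every letter moves 7 places later in the alphabet, wrapping around z→a.
Decoding jbzavkf: j−7=c, b−7=u, z−7=s, a−7=t, v−7=o, k−7=d, f−7=y.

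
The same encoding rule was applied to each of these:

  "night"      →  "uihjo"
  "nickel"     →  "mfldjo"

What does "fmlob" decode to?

The output letters match the input read backwards, each shifted +1: night reversed is thgin. Two steps: reverse the string, then apply a Caesar shift of +1.
Decoding fmlob: shift back: f−1=e, m−1=l, l−1=k, o−1=n, b−1=a → elkna; then reverse → ankle.

ankle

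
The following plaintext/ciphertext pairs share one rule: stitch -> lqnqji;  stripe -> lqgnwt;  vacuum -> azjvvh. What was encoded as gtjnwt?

recipe

This is an affine cipher: with a=0,…,z=25, each position x becomes (5x+25) mod 26.
Undoing it on gtjnwt: g(6)→21·(6−25)≡17=r; t(19)→21·(19−25)≡4=e; j(9)→21·(9−25)≡2=c; n(13)→21·(13−25)≡8=i; w(22)→21·(22−25)≡15=p; t(19)→21·(19−25)≡4=e (all mod 26).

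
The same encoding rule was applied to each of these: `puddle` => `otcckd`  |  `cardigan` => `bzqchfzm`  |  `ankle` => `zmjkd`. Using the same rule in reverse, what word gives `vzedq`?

Each letter is shifted forward by 25 in the alphabet (a Caesar shift of +25).
Undoing it on vzedq: v−25=w, z−25=a, e−25=f, d−25=e, q−25=r.

wafer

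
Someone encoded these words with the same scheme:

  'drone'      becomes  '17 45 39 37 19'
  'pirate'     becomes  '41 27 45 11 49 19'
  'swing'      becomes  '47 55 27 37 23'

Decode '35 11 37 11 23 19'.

With a=1..z=26, the number is 2·pos + 9.
Undoing it on 35 11 37 11 23 19: 35→(35−9)÷2=13=m, 11→(11−9)÷2=1=a, 37→(37−9)÷2=14=n, 11→(11−9)÷2=1=a, 23→(23−9)÷2=7=g, 19→(19−9)÷2=5=e.

manage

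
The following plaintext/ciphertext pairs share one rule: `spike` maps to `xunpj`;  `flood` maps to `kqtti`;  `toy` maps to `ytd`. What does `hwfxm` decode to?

crash

It's a constant shift of +5 (ROT5).
Reversing it on hwfxm: h−5=c, w−5=r, f−5=a, x−5=s, m−5=h.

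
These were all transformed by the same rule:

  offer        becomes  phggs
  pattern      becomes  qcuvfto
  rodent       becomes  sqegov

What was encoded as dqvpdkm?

Shifts by position in offer: pos 0: o→p (+1), pos 1: f→h (+2), pos 2: f→g (+1), pos 3: e→g (+2) — repeating every 2. It's a Vigenère-style cipher with numeric key [1,2]: position i shifts by key[i mod 2].
Decoding dqvpdkm: d−1=c, q−2=o, v−1=u, p−2=n, d−1=c, k−2=i, m−1=l.

council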